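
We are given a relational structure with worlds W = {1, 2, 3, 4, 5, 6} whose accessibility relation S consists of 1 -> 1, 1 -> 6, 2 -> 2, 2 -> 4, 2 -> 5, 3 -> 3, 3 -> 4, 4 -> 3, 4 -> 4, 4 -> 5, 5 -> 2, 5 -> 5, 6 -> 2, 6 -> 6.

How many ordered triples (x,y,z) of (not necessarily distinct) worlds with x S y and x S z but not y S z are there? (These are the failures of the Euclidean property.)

7

Enumerating: (1,6,1), (2,4,2), (2,5,4), (4,3,5), (4,5,3), (4,5,4), (6,2,6).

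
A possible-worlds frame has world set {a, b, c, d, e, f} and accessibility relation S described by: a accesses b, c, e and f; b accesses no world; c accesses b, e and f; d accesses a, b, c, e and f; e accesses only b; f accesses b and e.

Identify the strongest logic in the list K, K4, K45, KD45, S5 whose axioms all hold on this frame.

Transitive (axiom 4): yes — every two-step S-path is closed by a direct edge.
Euclidean (axiom 5): no — a S b and a S c, but not b S c.
Serial (axiom D): no — b has no S-successor.
Reflexive (axiom T): no — a is not related to itself.
So F validates K, K4; K45 would additionally require S to be Euclidean. The strongest is K4.

K4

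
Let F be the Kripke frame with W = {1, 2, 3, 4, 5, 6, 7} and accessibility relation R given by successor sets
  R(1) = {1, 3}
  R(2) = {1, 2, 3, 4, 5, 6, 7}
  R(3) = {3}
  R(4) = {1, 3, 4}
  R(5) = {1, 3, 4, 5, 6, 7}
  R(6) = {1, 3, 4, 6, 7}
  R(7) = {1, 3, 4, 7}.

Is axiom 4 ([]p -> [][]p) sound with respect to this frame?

Yes

Axiom 4 corresponds to the accessibility relation being transitive.
Transitive: yes — every two-step R-path is closed by a direct edge.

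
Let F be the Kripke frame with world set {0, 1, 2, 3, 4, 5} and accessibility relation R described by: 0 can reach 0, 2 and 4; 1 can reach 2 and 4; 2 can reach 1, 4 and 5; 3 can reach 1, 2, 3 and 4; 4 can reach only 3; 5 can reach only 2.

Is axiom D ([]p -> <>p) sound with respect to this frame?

Axiom D corresponds to the accessibility relation being serial.
Serial: yes — every world has a successor (e.g. 0 R 0).

Yes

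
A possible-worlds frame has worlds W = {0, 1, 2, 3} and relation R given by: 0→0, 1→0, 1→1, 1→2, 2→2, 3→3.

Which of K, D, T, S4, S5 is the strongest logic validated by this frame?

Serial (axiom D): yes — every world has a successor (e.g. 0 R 0).
Reflexive (axiom T): yes — every world is R-related to itself.
Transitive (axiom 4): yes — every two-step R-path is closed by a direct edge.
Euclidean (axiom 5): no — 1 R 0 and 1 R 2, but not 0 R 2.
So F validates K, D, T, S4; S5 would additionally require R to be Euclidean. The strongest is S4.

S4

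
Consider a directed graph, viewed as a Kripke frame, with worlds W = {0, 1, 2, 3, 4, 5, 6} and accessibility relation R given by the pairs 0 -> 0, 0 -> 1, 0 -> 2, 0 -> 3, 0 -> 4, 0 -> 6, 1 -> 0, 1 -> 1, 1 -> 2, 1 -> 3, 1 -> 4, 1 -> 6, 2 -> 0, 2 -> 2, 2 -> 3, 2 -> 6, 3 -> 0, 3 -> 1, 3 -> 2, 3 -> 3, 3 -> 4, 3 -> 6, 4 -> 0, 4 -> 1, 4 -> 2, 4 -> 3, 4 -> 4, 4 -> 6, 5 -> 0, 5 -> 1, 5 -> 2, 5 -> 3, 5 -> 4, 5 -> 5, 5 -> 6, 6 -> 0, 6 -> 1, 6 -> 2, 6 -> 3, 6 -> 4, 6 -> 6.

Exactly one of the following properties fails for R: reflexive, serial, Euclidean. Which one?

Reflexive: yes — every world is R-related to itself.
Serial: yes — every world has a successor (e.g. 0 R 0).
Euclidean: no — 0 R 2 and 0 R 1, but not 2 R 1.
Only Euclidean fails.

Euclidean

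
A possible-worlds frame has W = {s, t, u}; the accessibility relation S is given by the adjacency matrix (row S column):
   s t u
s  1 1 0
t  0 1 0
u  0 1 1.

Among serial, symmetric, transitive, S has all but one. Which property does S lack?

Serial: yes — every world has a successor (e.g. s S s).
Symmetric: no — s S t but not t S s.
Transitive: yes — every two-step S-path is closed by a direct edge.
Only symmetric fails.

symmetric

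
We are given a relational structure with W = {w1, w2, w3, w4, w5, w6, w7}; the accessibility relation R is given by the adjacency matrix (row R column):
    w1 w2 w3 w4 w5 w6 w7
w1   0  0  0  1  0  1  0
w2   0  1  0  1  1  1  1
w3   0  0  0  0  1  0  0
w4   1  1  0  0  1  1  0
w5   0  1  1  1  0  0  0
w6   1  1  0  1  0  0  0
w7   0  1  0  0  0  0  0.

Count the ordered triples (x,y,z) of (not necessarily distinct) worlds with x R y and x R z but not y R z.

Enumerating: (w1,w4,w4), (w1,w6,w6), (w2,w4,w4), (w2,w4,w7), (w2,w5,w5), (w2,w5,w6), (w2,w5,w7), (w2,w6,w5), (w2,w6,w6), (w2,w6,w7), (w2,w7,w4), (w2,w7,w5), … and 22 more.
Total: 34.

34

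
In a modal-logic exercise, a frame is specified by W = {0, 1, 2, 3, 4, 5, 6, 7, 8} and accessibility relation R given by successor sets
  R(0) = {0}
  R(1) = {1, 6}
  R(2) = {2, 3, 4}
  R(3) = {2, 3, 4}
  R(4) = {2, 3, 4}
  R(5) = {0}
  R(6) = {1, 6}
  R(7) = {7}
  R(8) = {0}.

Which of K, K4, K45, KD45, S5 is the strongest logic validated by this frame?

Transitive (axiom 4): yes — every two-step R-path is closed by a direct edge.
Euclidean (axiom 5): yes — any two successors of a common world are R-related.
Serial (axiom D): yes — every world has a successor (e.g. 0 R 0).
Reflexive (axiom T): no — 5 is not related to itself.
So F validates K, K4, K45, KD45; S5 would additionally require R to be reflexive. The strongest is KD45.

KD45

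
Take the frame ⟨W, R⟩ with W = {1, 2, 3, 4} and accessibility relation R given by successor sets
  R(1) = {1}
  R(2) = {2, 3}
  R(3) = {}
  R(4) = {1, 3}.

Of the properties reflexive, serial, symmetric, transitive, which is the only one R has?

transitive

Reflexive: no — 3 is not related to itself.
Serial: no — 3 has no R-successor.
Symmetric: no — 2 R 3 but not 3 R 2.
Transitive: yes — every two-step R-path is closed by a direct edge.
Only transitive holds.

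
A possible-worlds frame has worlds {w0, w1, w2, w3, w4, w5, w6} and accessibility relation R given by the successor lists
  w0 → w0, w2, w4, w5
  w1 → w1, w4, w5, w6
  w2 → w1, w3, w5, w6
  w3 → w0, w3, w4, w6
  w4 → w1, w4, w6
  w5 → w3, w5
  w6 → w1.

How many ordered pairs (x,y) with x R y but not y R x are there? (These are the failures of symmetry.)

13

Enumerating: (w0,w2), (w0,w4), (w0,w5), (w1,w5), (w2,w1), (w2,w3), (w2,w5), (w2,w6), (w3,w0), (w3,w4), (w3,w6), (w4,w6), (w5,w3).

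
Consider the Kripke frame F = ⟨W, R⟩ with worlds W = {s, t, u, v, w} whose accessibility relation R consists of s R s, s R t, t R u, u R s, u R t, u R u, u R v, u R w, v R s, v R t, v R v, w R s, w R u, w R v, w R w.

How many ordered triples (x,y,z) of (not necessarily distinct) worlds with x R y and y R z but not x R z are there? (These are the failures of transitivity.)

Enumerating: (s,t,u), (t,u,s), (t,u,t), (t,u,v), (t,u,w), (v,t,u), (w,s,t), (w,u,t), (w,v,t).

9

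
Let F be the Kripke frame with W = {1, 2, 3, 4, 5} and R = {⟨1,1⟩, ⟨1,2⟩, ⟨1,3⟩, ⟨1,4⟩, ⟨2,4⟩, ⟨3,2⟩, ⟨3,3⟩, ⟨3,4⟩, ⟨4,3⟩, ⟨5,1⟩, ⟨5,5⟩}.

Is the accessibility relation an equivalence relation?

No

Reflexive: no — 2 is not related to itself.
Symmetric: no — 1 R 2 but not 2 R 1.
Transitive: no — 2 R 4 and 4 R 3, but not 2 R 3.
So R is not an equivalence relation.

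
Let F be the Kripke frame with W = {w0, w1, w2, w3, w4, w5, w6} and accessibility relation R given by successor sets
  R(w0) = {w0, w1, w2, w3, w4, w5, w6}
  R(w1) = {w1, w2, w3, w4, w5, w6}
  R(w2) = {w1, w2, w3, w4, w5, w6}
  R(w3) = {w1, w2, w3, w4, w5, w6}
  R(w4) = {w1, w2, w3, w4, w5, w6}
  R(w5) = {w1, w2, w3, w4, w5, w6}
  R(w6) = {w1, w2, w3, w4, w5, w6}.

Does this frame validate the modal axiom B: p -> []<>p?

The schema B characterises exactly the symmetric frames.
Symmetric: no — w0 R w1 but not w1 R w0.

No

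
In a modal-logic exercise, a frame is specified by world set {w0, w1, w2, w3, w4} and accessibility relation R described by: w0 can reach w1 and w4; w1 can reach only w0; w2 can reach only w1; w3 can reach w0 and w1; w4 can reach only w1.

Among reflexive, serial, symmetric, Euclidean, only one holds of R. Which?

Reflexive: no — w0 is not related to itself.
Serial: yes — every world has a successor (e.g. w0 R w1).
Symmetric: no — w0 R w4 but not w4 R w0.
Euclidean: no — w0 R w1 and w0 R w4, but not w1 R w4.
Only serial holds.

serial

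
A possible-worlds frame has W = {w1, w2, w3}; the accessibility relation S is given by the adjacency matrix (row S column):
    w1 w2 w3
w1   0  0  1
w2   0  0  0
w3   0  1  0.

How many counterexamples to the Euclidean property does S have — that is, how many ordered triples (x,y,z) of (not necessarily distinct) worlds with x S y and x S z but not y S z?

2

Enumerating: (w1,w3,w3), (w3,w2,w2).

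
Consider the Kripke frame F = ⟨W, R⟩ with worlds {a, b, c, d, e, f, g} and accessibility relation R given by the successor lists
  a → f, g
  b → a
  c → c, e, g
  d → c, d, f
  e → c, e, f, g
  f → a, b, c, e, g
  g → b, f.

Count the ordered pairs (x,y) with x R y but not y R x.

9

Enumerating: (a,g), (b,a), (c,g), (d,c), (d,f), (e,g), (f,b), (f,c), (g,b).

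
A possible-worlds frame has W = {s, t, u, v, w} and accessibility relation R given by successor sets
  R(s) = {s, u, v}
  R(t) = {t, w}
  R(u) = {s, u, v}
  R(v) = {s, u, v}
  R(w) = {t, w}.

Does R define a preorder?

Yes

Reflexive: yes — every world is R-related to itself.
Transitive: yes — every two-step R-path is closed by a direct edge.
So R is a preorder.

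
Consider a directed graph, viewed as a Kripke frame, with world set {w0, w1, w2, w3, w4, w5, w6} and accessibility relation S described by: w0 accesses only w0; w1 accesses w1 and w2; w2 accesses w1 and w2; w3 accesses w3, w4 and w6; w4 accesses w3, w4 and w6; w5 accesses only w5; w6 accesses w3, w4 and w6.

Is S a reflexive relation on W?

Yes

Reflexive: yes — every world is S-related to itself.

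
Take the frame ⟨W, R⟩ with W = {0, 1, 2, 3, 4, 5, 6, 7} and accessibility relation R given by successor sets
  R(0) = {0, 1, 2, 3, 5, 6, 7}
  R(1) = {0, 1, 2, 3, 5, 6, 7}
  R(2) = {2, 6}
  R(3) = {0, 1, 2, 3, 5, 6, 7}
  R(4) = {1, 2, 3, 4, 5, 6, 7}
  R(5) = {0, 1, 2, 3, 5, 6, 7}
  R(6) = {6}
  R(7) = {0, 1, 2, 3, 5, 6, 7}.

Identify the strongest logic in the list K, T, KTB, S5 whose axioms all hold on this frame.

Reflexive (axiom T): yes — every world is R-related to itself.
Symmetric (axiom B): no — 0 R 2 but not 2 R 0.
Euclidean (axiom 5): no — 0 R 2 and 0 R 1, but not 2 R 1.
So F validates K, T; KTB would additionally require R to be symmetric. The strongest is T.

T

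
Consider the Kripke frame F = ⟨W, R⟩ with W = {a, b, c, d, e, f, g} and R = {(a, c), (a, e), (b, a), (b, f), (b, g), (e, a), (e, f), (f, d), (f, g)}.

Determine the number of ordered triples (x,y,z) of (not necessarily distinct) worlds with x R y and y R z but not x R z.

Enumerating: (a,e,a), (a,e,f), (b,a,c), (b,a,e), (b,f,d), (e,a,c), (e,a,e), (e,f,d), (e,f,g).

9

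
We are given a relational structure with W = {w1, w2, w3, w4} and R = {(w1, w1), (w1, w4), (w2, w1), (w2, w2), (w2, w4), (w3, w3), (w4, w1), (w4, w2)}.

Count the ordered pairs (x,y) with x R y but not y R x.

Enumerating: (w2,w1).

1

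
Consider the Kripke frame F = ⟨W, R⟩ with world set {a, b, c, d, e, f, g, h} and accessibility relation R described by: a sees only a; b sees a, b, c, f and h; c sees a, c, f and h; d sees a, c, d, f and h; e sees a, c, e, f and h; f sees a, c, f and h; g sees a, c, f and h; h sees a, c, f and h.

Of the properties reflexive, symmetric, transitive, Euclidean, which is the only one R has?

Reflexive: no — g is not related to itself.
Symmetric: no — b R a but not a R b.
Transitive: yes — every two-step R-path is closed by a direct edge.
Euclidean: no — b R a and b R c, but not a R c.
Only transitive holds.

transitive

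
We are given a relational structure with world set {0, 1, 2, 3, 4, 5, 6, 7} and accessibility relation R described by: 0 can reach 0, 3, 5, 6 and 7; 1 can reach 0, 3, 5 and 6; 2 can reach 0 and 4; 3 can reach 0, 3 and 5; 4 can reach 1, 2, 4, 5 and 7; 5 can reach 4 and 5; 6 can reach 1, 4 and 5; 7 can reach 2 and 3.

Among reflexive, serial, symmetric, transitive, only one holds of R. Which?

serial

Reflexive: no — 1 is not related to itself.
Serial: yes — every world has a successor (e.g. 0 R 0).
Symmetric: no — 0 R 5 but not 5 R 0.
Transitive: no — 0 R 5 and 5 R 4, but not 0 R 4.
Only serial holds.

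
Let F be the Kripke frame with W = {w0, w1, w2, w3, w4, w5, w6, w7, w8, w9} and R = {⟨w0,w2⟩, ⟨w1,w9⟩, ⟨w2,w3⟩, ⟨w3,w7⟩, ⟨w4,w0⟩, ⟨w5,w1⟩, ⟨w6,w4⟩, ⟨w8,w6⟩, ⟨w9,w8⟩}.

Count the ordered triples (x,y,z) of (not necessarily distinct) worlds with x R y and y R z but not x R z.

8

Enumerating: (w0,w2,w3), (w1,w9,w8), (w2,w3,w7), (w4,w0,w2), (w5,w1,w9), (w6,w4,w0), (w8,w6,w4), (w9,w8,w6).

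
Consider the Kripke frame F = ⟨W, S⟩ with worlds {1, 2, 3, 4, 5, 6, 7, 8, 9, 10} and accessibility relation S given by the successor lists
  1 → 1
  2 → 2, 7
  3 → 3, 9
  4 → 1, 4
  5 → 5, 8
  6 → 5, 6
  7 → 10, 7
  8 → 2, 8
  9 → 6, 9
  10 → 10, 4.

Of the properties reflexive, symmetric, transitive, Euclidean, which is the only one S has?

Reflexive: yes — every world is S-related to itself.
Symmetric: no — 10 S 4 but not 4 S 10.
Transitive: no — 10 S 4 and 4 S 1, but not 10 S 1.
Euclidean: no — 10 S 4 and 10 S 10, but not 4 S 10.
Only reflexive holds.

reflexive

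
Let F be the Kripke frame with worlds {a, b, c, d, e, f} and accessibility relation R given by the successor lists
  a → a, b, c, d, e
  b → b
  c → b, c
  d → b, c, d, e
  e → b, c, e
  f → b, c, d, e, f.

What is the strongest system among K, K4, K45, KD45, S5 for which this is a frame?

Transitive (axiom 4): yes — every two-step R-path is closed by a direct edge.
Euclidean (axiom 5): no — a R b and a R c, but not b R c.
Serial (axiom D): yes — every world has a successor (e.g. a R a).
Reflexive (axiom T): yes — every world is R-related to itself.
So F validates K, K4; K45 would additionally require R to be Euclidean. The strongest is K4.

K4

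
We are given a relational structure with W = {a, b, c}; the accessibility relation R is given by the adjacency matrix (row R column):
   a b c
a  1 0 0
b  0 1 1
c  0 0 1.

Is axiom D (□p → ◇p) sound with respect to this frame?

By correspondence theory, D is valid on a frame iff R is serial.
Serial: yes — every world has a successor (e.g. a R a).

Yes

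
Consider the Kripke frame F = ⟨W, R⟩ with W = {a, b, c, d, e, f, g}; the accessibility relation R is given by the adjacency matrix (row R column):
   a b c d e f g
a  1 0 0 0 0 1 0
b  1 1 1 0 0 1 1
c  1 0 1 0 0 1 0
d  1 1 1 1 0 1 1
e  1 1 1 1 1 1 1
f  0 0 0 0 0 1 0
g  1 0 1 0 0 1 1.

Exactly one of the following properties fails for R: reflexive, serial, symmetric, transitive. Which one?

Reflexive: yes — every world is R-related to itself.
Serial: yes — every world has a successor (e.g. a R a).
Symmetric: no — a R f but not f R a.
Transitive: yes — every two-step R-path is closed by a direct edge.
Only symmetric fails.

symmetric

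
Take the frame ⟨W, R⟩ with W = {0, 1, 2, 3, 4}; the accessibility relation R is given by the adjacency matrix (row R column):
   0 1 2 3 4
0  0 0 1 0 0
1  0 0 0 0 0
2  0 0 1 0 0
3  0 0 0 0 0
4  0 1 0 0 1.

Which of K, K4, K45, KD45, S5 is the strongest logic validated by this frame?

K4

Transitive (axiom 4): yes — every two-step R-path is closed by a direct edge.
Euclidean (axiom 5): no — 4 R 1 and 4 R 1, but not 1 R 1.
Serial (axiom D): no — 1 has no R-successor.
Reflexive (axiom T): no — 0 is not related to itself.
So F validates K, K4; K45 would additionally require R to be Euclidean. The strongest is K4.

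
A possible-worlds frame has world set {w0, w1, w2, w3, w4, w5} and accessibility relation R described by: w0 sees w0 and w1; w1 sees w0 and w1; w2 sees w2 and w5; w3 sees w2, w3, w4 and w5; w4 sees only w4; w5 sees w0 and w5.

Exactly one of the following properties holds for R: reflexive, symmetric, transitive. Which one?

Reflexive: yes — every world is R-related to itself.
Symmetric: no — w2 R w5 but not w5 R w2.
Transitive: no — w2 R w5 and w5 R w0, but not w2 R w0.
Only reflexive holds.

reflexive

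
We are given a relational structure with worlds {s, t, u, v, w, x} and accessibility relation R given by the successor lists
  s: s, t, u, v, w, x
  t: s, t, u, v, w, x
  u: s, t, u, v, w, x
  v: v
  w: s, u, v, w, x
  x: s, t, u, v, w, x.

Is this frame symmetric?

Symmetric: no — s R v but not v R s.

No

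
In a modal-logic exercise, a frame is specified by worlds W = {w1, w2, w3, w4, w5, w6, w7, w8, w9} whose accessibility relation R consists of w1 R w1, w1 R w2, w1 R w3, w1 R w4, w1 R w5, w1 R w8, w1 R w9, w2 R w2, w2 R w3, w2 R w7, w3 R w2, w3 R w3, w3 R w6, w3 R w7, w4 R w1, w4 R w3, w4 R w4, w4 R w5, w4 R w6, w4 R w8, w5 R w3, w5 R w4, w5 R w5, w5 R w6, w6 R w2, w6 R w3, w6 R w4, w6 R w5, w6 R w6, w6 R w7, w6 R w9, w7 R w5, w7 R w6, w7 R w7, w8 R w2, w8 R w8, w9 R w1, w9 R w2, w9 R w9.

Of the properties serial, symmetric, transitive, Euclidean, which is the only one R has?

Serial: yes — every world has a successor (e.g. w1 R w1).
Symmetric: no — w1 R w2 but not w2 R w1.
Transitive: no — w1 R w2 and w2 R w7, but not w1 R w7.
Euclidean: no — w1 R w2 and w1 R w4, but not w2 R w4.
Only serial holds.

serial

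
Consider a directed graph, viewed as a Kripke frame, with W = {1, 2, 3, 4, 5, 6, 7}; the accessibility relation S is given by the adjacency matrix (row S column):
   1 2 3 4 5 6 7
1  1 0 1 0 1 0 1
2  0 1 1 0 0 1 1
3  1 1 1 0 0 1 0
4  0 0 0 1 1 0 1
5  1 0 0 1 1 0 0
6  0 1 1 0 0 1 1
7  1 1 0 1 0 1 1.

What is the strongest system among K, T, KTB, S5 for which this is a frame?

Reflexive (axiom T): yes — every world is S-related to itself.
Symmetric (axiom B): yes — every pair in S has its reverse in S.
Euclidean (axiom 5): no — 1 S 3 and 1 S 5, but not 3 S 5.
So F validates K, T, KTB; S5 would additionally require S to be Euclidean. The strongest is KTB.

KTB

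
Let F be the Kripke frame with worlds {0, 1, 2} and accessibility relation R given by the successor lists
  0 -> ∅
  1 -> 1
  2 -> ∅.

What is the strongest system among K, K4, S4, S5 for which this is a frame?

K4

Transitive (axiom 4): yes — every two-step R-path is closed by a direct edge.
Reflexive (axiom T): no — 0 is not related to itself.
Euclidean (axiom 5): yes — any two successors of a common world are R-related.
So F validates K, K4; S4 would additionally require R to be reflexive. The strongest is K4.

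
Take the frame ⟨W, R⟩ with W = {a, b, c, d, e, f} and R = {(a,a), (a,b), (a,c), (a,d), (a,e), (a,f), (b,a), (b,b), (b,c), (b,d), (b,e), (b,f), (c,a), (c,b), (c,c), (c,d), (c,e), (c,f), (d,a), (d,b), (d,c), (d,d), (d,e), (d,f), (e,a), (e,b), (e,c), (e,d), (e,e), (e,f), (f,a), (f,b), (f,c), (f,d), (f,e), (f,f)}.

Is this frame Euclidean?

Euclidean: yes — any two successors of a common world are R-related.

Yes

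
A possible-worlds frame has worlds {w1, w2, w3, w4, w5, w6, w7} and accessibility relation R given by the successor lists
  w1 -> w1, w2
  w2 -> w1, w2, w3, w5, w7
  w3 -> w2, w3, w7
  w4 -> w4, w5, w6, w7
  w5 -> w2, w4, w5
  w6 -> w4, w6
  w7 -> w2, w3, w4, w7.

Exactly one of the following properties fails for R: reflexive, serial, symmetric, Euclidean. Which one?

Euclidean

Reflexive: yes — every world is R-related to itself.
Serial: yes — every world has a successor (e.g. w1 R w1).
Symmetric: yes — every pair in R has its reverse in R.
Euclidean: no — w2 R w1 and w2 R w3, but not w1 R w3.
Only Euclidean fails.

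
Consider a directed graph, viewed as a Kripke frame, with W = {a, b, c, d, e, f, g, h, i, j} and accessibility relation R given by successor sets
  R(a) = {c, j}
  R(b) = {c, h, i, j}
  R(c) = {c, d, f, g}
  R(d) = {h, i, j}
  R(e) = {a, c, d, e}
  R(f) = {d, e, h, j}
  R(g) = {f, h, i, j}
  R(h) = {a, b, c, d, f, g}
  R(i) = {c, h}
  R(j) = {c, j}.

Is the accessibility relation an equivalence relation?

Reflexive: no — a is not related to itself.
Symmetric: no — a R c but not c R a.
Transitive: no — a R c and c R d, but not a R d.
So R is not an equivalence relation.

No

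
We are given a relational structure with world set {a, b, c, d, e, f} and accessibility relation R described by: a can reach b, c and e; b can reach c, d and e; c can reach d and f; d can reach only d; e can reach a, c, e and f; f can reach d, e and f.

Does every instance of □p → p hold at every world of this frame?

No

The schema T characterises exactly the reflexive frames.
Reflexive: no — a is not related to itself.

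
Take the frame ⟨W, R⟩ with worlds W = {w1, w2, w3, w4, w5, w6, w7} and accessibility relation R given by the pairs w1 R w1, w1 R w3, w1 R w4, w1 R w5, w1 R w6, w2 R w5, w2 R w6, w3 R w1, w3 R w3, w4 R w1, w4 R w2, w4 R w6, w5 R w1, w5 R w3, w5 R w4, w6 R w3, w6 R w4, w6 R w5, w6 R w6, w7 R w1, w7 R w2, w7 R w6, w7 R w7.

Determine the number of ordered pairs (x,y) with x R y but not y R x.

Enumerating: (w1,w6), (w2,w5), (w2,w6), (w4,w2), (w5,w3), (w5,w4), (w6,w3), (w6,w5), (w7,w1), (w7,w2), (w7,w6).

11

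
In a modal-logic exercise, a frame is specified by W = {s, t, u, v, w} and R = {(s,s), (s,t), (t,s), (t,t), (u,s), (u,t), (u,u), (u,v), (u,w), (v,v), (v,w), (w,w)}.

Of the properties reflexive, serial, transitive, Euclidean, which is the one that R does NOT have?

Euclidean

Reflexive: yes — every world is R-related to itself.
Serial: yes — every world has a successor (e.g. s R s).
Transitive: yes — every two-step R-path is closed by a direct edge.
Euclidean: no — u R s and u R v, but not s R v.
Only Euclidean fails.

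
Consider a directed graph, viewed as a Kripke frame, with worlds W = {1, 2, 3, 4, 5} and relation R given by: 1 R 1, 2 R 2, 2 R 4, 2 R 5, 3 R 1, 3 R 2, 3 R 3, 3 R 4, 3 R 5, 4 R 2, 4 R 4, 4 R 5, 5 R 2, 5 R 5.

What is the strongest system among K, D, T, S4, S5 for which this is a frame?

T

Serial (axiom D): yes — every world has a successor (e.g. 1 R 1).
Reflexive (axiom T): yes — every world is R-related to itself.
Transitive (axiom 4): no — 5 R 2 and 2 R 4, but not 5 R 4.
Euclidean (axiom 5): no — 2 R 5 and 2 R 4, but not 5 R 4.
So F validates K, D, T; S4 would additionally require R to be transitive. The strongest is T.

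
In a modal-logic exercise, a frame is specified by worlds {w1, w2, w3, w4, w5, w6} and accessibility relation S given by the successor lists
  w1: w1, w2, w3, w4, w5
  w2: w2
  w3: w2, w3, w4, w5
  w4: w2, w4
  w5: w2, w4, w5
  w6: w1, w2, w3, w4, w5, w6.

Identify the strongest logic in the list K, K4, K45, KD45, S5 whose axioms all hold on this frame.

K4

Transitive (axiom 4): yes — every two-step S-path is closed by a direct edge.
Euclidean (axiom 5): no — w1 S w2 and w1 S w3, but not w2 S w3.
Serial (axiom D): yes — every world has a successor (e.g. w1 S w1).
Reflexive (axiom T): yes — every world is S-related to itself.
So F validates K, K4; K45 would additionally require S to be Euclidean. The strongest is K4.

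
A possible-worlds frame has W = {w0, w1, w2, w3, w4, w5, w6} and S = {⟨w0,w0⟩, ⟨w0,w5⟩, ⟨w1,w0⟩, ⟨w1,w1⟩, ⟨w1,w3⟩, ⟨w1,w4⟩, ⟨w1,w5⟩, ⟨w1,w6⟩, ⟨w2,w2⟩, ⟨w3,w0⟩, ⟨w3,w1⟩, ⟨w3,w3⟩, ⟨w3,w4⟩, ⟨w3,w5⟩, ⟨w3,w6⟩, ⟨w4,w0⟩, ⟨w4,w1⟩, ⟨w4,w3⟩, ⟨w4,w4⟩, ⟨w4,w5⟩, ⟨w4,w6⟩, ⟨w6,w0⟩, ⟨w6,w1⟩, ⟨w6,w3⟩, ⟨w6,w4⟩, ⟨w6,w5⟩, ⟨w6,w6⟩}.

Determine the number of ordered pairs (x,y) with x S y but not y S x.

9

Enumerating: (w0,w5), (w1,w0), (w1,w5), (w3,w0), (w3,w5), (w4,w0), (w4,w5), (w6,w0), (w6,w5).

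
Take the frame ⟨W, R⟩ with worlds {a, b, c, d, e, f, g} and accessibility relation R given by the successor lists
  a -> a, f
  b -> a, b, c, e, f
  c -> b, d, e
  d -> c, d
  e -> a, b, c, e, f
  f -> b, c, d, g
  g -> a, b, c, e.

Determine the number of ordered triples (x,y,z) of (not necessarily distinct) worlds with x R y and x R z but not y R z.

38

Enumerating: (a,f,a), (a,f,f), (b,a,b), (b,a,c), (b,a,e), (b,c,a), (b,c,c), (b,c,f), (b,f,a), (b,f,e), (b,f,f), (c,b,d), … and 26 more.
Total: 38.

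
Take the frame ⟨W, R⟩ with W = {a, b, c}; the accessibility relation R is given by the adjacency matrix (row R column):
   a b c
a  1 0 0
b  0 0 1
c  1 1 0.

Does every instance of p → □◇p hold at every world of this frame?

No

By correspondence theory, B is valid on a frame iff R is symmetric.
Symmetric: no — c R a but not a R c.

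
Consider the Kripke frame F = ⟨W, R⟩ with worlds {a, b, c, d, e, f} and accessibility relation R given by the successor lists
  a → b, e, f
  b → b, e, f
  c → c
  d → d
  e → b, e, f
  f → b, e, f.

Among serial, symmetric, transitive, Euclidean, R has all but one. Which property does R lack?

symmetric

Serial: yes — every world has a successor (e.g. a R b).
Symmetric: no — a R b but not b R a.
Transitive: yes — every two-step R-path is closed by a direct edge.
Euclidean: yes — any two successors of a common world are R-related.
Only symmetric fails.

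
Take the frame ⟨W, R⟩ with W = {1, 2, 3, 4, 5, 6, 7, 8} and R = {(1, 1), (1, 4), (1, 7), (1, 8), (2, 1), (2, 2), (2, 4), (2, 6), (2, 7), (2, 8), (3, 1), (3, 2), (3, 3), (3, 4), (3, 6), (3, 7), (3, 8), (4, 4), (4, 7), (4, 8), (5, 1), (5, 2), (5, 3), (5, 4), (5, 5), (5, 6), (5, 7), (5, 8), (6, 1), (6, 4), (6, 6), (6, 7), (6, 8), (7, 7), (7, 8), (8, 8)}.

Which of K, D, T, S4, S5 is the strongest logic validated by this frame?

Serial (axiom D): yes — every world has a successor (e.g. 1 R 1).
Reflexive (axiom T): yes — every world is R-related to itself.
Transitive (axiom 4): yes — every two-step R-path is closed by a direct edge.
Euclidean (axiom 5): no — 1 R 7 and 1 R 4, but not 7 R 4.
So F validates K, D, T, S4; S5 would additionally require R to be Euclidean. The strongest is S4.

S4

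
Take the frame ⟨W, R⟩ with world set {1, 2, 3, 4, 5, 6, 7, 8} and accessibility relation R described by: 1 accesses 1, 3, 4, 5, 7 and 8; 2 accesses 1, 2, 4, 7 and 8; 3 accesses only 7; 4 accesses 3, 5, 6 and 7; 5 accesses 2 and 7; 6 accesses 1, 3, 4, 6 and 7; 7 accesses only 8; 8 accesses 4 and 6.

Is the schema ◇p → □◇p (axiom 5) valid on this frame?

No

Axiom 5 corresponds to the accessibility relation being Euclidean.
Euclidean: no — 1 R 3 and 1 R 4, but not 3 R 4.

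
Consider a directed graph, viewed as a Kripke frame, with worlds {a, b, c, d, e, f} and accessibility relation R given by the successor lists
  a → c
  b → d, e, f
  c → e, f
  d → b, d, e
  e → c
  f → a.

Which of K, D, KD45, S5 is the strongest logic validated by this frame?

Serial (axiom D): yes — every world has a successor (e.g. a R c).
Euclidean (axiom 5): no — b R d and b R f, but not d R f.
Transitive (axiom 4): no — a R c and c R e, but not a R e.
Reflexive (axiom T): no — a is not related to itself.
So F validates K, D; KD45 would additionally require R to be Euclidean and transitive. The strongest is D.

D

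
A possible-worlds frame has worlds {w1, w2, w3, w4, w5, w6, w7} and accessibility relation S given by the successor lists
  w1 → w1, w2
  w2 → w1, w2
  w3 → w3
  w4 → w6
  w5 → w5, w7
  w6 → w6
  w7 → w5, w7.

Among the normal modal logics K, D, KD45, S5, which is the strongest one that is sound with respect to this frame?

KD45

Serial (axiom D): yes — every world has a successor (e.g. w1 S w1).
Euclidean (axiom 5): yes — any two successors of a common world are S-related.
Transitive (axiom 4): yes — every two-step S-path is closed by a direct edge.
Reflexive (axiom T): no — w4 is not related to itself.
So F validates K, D, KD45; S5 would additionally require S to be reflexive. The strongest is KD45.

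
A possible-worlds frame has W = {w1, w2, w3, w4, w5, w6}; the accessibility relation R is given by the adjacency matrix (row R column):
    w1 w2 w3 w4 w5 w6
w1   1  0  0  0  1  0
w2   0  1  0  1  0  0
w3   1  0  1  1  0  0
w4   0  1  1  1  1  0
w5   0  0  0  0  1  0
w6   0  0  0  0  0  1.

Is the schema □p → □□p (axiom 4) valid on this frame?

Axiom 4 corresponds to the accessibility relation being transitive.
Transitive: no — w2 R w4 and w4 R w3, but not w2 R w3.

No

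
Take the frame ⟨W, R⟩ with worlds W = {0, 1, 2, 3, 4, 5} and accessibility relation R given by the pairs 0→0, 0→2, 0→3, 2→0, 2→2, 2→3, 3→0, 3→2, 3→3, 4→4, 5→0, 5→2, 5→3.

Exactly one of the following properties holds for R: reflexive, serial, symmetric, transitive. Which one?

transitive

Reflexive: no — 1 is not related to itself.
Serial: no — 1 has no R-successor.
Symmetric: no — 5 R 0 but not 0 R 5.
Transitive: yes — every two-step R-path is closed by a direct edge.
Only transitive holds.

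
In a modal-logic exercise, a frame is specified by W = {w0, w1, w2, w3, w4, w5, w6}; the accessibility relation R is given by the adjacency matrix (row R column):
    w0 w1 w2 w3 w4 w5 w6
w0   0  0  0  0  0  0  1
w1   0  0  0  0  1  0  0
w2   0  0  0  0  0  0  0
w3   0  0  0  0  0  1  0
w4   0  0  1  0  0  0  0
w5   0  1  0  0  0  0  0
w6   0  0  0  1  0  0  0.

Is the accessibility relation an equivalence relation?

No

Reflexive: no — w0 is not related to itself.
Symmetric: no — w0 R w6 but not w6 R w0.
Transitive: no — w0 R w6 and w6 R w3, but not w0 R w3.
So R is not an equivalence relation.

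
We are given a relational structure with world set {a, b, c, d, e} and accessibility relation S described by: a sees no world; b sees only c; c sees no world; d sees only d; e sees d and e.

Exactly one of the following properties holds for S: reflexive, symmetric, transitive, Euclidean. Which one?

Reflexive: no — a is not related to itself.
Symmetric: no — b S c but not c S b.
Transitive: yes — every two-step S-path is closed by a direct edge.
Euclidean: no — b S c and b S c, but not c S c.
Only transitive holds.

transitive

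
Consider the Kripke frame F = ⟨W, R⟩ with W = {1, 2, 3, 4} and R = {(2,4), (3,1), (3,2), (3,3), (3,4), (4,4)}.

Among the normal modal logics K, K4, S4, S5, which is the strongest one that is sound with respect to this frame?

K4

Transitive (axiom 4): yes — every two-step R-path is closed by a direct edge.
Reflexive (axiom T): no — 1 is not related to itself.
Euclidean (axiom 5): no — 3 R 1 and 3 R 2, but not 1 R 2.
So F validates K, K4; S4 would additionally require R to be reflexive. The strongest is K4.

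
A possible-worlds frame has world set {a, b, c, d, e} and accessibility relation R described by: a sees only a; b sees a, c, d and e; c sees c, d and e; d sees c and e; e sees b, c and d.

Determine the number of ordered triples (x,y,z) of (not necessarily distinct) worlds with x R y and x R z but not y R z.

Enumerating: (b,a,c), (b,a,d), (b,a,e), (b,c,a), (b,d,a), (b,d,d), (b,e,a), (b,e,e), (c,d,d), (c,e,e), (d,e,e), (e,b,b), (e,c,b), (e,d,b), (e,d,d).

15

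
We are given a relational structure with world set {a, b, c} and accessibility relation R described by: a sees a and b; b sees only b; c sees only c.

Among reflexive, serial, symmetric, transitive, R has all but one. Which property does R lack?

Reflexive: yes — every world is R-related to itself.
Serial: yes — every world has a successor (e.g. a R a).
Symmetric: no — a R b but not b R a.
Transitive: yes — every two-step R-path is closed by a direct edge.
Only symmetric fails.

symmetric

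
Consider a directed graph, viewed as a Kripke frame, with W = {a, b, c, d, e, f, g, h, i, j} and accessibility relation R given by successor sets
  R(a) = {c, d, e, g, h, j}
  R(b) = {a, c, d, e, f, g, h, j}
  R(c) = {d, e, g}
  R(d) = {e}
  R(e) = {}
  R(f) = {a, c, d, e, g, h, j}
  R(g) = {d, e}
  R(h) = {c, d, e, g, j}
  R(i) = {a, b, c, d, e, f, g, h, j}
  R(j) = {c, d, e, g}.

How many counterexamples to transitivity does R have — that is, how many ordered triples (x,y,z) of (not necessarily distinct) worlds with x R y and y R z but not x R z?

0

R is transitive; there are no such tuples.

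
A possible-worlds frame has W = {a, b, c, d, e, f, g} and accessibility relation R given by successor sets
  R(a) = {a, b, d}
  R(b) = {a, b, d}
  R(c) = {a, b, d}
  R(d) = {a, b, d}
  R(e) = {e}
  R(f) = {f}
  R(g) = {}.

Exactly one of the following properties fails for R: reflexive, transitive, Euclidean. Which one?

reflexive

Reflexive: no — c is not related to itself.
Transitive: yes — every two-step R-path is closed by a direct edge.
Euclidean: yes — any two successors of a common world are R-related.
Only reflexive fails.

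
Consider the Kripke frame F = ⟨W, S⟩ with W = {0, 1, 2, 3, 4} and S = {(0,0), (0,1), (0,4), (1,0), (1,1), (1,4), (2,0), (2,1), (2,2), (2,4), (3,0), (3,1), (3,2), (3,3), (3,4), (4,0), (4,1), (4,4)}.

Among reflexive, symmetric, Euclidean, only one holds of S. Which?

reflexive

Reflexive: yes — every world is S-related to itself.
Symmetric: no — 2 S 0 but not 0 S 2.
Euclidean: no — 3 S 0 and 3 S 2, but not 0 S 2.
Only reflexive holds.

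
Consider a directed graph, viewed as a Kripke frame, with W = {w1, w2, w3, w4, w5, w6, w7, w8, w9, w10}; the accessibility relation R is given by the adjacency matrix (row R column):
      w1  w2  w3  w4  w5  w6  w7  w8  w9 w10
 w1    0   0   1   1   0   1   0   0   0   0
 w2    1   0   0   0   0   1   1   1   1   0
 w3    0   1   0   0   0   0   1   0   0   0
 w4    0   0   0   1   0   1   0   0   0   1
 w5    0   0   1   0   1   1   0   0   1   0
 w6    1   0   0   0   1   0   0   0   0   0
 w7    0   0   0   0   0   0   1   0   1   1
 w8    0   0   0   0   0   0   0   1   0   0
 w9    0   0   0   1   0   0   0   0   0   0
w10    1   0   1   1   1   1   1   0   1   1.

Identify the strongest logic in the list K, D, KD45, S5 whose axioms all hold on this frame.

D

Serial (axiom D): yes — every world has a successor (e.g. w1 R w3).
Euclidean (axiom 5): no — w1 R w3 and w1 R w4, but not w3 R w4.
Transitive (axiom 4): no — w1 R w3 and w3 R w2, but not w1 R w2.
Reflexive (axiom T): no — w1 is not related to itself.
So F validates K, D; KD45 would additionally require R to be Euclidean and transitive. The strongest is D.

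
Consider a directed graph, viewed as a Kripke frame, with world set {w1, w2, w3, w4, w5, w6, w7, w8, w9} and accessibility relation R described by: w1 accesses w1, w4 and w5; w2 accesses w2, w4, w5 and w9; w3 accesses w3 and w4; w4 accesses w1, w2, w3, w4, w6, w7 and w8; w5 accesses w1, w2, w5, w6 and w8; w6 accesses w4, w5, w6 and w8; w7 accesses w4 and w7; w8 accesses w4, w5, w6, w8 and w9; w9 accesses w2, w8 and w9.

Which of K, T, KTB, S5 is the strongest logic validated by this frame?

Reflexive (axiom T): yes — every world is R-related to itself.
Symmetric (axiom B): yes — every pair in R has its reverse in R.
Euclidean (axiom 5): no — w1 R w4 and w1 R w5, but not w4 R w5.
So F validates K, T, KTB; S5 would additionally require R to be Euclidean. The strongest is KTB.

KTB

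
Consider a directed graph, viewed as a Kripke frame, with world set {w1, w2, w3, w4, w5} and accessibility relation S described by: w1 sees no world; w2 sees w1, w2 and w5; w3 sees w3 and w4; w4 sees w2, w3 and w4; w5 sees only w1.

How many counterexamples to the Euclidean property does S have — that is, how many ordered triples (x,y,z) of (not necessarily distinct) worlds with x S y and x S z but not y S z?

Enumerating: (w2,w1,w1), (w2,w1,w2), (w2,w1,w5), (w2,w5,w2), (w2,w5,w5), (w4,w2,w3), (w4,w2,w4), (w4,w3,w2), (w5,w1,w1).

9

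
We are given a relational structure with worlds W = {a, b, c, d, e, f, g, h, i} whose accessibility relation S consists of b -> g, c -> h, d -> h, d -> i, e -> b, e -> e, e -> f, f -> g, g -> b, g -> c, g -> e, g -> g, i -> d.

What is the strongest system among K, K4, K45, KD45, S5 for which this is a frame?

K

Transitive (axiom 4): no — b S g and g S c, but not b S c.
Euclidean (axiom 5): no — d S h and d S i, but not h S i.
Serial (axiom D): no — a has no S-successor.
Reflexive (axiom T): no — a is not related to itself.
So F validates K; K4 would additionally require S to be transitive. The strongest is K.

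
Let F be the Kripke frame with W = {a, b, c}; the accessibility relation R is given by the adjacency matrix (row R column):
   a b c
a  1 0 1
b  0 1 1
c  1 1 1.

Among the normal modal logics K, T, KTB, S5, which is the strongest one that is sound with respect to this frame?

KTB

Reflexive (axiom T): yes — every world is R-related to itself.
Symmetric (axiom B): yes — every pair in R has its reverse in R.
Euclidean (axiom 5): no — c R a and c R b, but not a R b.
So F validates K, T, KTB; S5 would additionally require R to be Euclidean. The strongest is KTB.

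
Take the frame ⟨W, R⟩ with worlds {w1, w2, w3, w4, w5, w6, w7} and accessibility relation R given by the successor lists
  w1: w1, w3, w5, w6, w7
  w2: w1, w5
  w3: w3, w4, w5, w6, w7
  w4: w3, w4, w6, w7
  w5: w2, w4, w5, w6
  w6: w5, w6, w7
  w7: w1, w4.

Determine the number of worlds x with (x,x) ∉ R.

Enumerating: w2, w7.

2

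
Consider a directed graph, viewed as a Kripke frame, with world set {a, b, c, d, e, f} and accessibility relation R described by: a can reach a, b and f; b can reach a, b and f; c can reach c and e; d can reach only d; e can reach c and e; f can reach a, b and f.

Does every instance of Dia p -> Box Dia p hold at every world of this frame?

Yes

The schema 5 characterises exactly the Euclidean frames.
Euclidean: yes — any two successors of a common world are R-related.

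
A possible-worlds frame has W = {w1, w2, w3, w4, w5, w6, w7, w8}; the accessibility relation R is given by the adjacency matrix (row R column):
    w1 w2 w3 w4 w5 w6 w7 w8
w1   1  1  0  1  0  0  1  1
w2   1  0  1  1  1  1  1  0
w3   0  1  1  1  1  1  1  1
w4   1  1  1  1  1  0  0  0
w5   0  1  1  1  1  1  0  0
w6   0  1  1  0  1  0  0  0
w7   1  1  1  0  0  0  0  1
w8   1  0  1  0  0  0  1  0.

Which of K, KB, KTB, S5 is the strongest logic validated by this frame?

Symmetric (axiom B): yes — every pair in R has its reverse in R.
Reflexive (axiom T): no — w2 is not related to itself.
Euclidean (axiom 5): no — w1 R w2 and w1 R w8, but not w2 R w8.
So F validates K, KB; KTB would additionally require R to be reflexive. The strongest is KB.

KB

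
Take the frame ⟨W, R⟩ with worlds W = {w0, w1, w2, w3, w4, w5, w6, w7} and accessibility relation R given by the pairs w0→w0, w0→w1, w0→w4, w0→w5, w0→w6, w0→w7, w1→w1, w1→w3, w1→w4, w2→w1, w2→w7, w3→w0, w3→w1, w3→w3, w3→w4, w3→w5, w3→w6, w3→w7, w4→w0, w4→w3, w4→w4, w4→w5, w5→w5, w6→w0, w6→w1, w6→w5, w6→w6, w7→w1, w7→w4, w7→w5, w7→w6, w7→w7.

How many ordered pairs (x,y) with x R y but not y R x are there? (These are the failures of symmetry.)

Enumerating: (w0,w1), (w0,w5), (w0,w7), (w1,w4), (w2,w1), (w2,w7), (w3,w0), (w3,w5), (w3,w6), (w3,w7), (w4,w5), (w6,w1), (w6,w5), (w7,w1), (w7,w4), (w7,w5), (w7,w6).

17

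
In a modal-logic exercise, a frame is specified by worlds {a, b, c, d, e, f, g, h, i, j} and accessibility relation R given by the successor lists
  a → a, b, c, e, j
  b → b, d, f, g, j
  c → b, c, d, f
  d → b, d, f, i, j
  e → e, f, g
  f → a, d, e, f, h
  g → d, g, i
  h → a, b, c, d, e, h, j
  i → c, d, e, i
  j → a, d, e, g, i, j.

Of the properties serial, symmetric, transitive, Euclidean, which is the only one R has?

Serial: yes — every world has a successor (e.g. a R a).
Symmetric: no — a R b but not b R a.
Transitive: no — a R b and b R d, but not a R d.
Euclidean: no — a R b and a R c, but not b R c.
Only serial holds.

serial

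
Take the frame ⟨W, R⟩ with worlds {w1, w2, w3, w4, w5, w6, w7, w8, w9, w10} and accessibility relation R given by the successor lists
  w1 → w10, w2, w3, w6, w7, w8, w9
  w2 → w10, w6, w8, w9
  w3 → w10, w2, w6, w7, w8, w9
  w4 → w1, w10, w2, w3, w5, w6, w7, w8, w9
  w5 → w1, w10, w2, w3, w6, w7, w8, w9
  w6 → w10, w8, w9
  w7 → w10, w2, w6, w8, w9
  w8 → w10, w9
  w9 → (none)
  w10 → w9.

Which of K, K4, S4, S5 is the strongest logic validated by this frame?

K4

Transitive (axiom 4): yes — every two-step R-path is closed by a direct edge.
Reflexive (axiom T): no — w1 is not related to itself.
Euclidean (axiom 5): no — w1 R w10 and w1 R w2, but not w10 R w2.
So F validates K, K4; S4 would additionally require R to be reflexive. The strongest is K4.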